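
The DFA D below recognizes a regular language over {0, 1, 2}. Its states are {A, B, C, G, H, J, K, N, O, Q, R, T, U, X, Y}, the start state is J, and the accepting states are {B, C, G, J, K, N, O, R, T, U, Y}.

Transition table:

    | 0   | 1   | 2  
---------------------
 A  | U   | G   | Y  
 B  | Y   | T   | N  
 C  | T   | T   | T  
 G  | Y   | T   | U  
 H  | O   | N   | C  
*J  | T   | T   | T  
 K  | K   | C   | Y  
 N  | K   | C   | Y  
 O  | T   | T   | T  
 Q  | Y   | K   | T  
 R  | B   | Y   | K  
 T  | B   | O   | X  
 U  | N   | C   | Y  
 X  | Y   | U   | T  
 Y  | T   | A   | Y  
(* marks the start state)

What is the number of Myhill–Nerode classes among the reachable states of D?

7

States {H,Q,R} cannot be reached from the start state, so discard them.
Start with accepting vs non-accepting: {B,C,G,J,K,N,O,T,U,Y} | {A,X}.
Refine {B,C,G,J,K,N,O,T,U,Y} on symbol 1: members go to different blocks, giving {B,C,G,J,K,N,O,T,U} and {Y}.
Refine {B,C,G,J,K,N,O,T,U} on symbol 0: members go to different blocks, giving {C,J,K,N,O,T,U} and {B,G}.
On input 0, block {C,J,K,N,O,T,U} splits into {C,J,K,N,O,U} and {T}.
Refine {C,J,K,N,O,U} on symbol 0: members go to different blocks, giving {C,J,O} and {K,N,U}.
On input 0, block {A,X} splits into {X} and {A}.
The partition is now stable with 7 blocks: {C,J,O} | {X} | {Y} | {B,G} | {T} | {K,N,U} | {A}.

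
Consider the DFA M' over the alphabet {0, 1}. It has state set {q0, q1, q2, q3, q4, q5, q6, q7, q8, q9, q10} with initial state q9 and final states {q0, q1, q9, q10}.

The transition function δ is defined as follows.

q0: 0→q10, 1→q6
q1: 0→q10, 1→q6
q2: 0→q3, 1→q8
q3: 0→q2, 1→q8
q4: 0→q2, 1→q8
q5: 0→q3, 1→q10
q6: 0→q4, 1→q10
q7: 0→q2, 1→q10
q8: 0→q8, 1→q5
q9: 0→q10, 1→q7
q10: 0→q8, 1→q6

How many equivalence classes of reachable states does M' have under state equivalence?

5

States {q0,q1} cannot be reached from the start state, so discard them.
Initial partition by acceptance: {q9,q10} | {q2,q3,q4,q5,q6,q7,q8}.
Refine {q9,q10} on symbol 0: members go to different blocks, giving {q9} and {q10}.
Split {q2,q3,q4,q5,q6,q7,q8} by δ(·,1) → {q2,q3,q4,q8} and {q5,q6,q7}.
Refine {q2,q3,q4,q8} on symbol 1: members go to different blocks, giving {q2,q3,q4} and {q8}.
Stable partition: {q9} | {q2,q3,q4} | {q10} | {q5,q6,q7} | {q8} — 5 equivalence classes.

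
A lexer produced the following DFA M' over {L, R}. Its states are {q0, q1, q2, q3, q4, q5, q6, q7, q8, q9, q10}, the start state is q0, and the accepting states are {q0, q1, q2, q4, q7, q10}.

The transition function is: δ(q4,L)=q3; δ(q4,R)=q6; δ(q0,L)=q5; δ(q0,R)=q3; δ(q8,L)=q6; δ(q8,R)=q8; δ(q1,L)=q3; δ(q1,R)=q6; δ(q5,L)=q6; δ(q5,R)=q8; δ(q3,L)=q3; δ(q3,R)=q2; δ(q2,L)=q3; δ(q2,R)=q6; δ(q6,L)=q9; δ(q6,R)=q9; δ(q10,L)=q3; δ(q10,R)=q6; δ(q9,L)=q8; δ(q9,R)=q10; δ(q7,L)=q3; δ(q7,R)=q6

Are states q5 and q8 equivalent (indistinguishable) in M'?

Reachable states from the start: {q0,q2,q3,q5,q6,q8,q9,q10}. Unreachable: {q1,q4,q7} — drop them.
Initial partition by acceptance: {q0,q2,q10} | {q3,q5,q6,q8,q9}.
Refine {q3,q5,q6,q8,q9} on symbol R: members go to different blocks, giving {q5,q6,q8} and {q3,q9}.
Split {q0,q2,q10} by δ(·,L) → {q2,q10} and {q0}.
Split {q5,q6,q8} by δ(·,L) → {q5,q8} and {q6}.
On input L, block {q3,q9} splits into {q3} and {q9}.
The partition is now stable with 6 blocks: {q2,q10} | {q5,q8} | {q3} | {q0} | {q6} | {q9}.
q5 and q8 lie in the same block of the stable partition, so they are equivalent — no string distinguishes them.

Yes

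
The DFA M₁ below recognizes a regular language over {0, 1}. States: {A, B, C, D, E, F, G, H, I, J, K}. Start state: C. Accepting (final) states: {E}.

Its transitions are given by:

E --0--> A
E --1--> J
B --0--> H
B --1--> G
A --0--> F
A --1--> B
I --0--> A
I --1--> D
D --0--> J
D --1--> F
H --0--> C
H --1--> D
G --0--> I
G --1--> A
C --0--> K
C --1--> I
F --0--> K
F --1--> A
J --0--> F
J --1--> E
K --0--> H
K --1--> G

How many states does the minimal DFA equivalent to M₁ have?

10

P0 = {E} | {A,B,C,D,F,G,H,I,J,K}.
Split {A,B,C,D,F,G,H,I,J,K} by δ(·,1) → {A,B,C,D,F,G,H,I,K} and {J}.
On input 0, block {A,B,C,D,F,G,H,I,K} splits into {A,B,C,F,G,H,I,K} and {D}.
Refine {A,B,C,F,G,H,I,K} on symbol 1: members go to different blocks, giving {A,B,C,F,G,K} and {H,I}.
Refine {A,B,C,F,G,K} on symbol 0: members go to different blocks, giving {A,C,F} and {B,G,K}.
Split {A,C,F} by δ(·,0) → {C,F} and {A}.
Split {C,F} by δ(·,1) → {C} and {F}.
Refine {H,I} on symbol 0: members go to different blocks, giving {H} and {I}.
Refine {B,G,K} on symbol 0: members go to different blocks, giving {B,K} and {G}.
The partition is now stable with 10 blocks: {E} | {C} | {J} | {D} | {H} | {B,K} | {A} | {F} | {I} | {G}.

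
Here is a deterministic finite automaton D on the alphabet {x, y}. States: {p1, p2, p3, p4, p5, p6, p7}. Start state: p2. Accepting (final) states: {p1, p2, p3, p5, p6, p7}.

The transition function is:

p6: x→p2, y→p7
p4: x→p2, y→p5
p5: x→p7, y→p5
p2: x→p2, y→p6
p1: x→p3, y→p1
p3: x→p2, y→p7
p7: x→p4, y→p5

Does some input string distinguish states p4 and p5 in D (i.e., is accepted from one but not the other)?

Yes

First remove the unreachable states {p1,p3}; 5 states remain.
Initial partition by acceptance: {p2,p5,p6,p7} | {p4}.
Refine {p2,p5,p6,p7} on symbol x: members go to different blocks, giving {p2,p5,p6} and {p7}.
On input x, block {p2,p5,p6} splits into {p2,p6} and {p5}.
On input y, block {p2,p6} splits into {p2} and {p6}.
The partition is now stable with 5 blocks: {p2} | {p4} | {p7} | {p5} | {p6}.
p4 and p5 end up in different blocks, so they are distinguishable. For instance, the string 'ε' is accepted from only p5.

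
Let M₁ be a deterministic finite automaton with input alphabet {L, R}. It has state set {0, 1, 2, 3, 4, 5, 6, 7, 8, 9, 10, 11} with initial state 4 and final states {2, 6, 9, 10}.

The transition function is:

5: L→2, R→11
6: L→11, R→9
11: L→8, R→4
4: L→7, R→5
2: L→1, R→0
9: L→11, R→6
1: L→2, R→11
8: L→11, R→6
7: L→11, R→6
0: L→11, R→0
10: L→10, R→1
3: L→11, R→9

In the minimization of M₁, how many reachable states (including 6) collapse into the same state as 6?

2

States {3,10} cannot be reached from the start state, so discard them.
P0 = {2,6,9} | {0,1,4,5,7,8,11}.
Refine {2,6,9} on symbol R: members go to different blocks, giving {6,9} and {2}.
On input L, block {0,1,4,5,7,8,11} splits into {0,4,7,8,11} and {1,5}.
Split {0,4,7,8,11} by δ(·,R) → {0,11} and {7,8} and {4}.
Split {0,11} by δ(·,L) → {0} and {11}.
No further refinement is possible. Final partition (7 blocks): {6,9} | {0} | {2} | {1,5} | {7,8} | {4} | {11}.
The equivalence class containing 6 is {6,9}, of size 2.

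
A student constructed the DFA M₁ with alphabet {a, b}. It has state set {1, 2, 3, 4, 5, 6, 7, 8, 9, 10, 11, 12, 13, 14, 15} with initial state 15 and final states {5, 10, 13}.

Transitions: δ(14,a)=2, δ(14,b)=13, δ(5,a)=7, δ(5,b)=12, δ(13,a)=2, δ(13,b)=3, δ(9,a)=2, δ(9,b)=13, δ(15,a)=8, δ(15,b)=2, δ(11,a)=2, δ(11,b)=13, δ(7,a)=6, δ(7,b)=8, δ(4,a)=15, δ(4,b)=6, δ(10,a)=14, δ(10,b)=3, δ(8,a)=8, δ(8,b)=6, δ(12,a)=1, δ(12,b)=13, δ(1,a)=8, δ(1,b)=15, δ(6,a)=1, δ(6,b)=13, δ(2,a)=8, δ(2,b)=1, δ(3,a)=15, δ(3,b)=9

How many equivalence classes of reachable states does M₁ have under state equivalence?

5

First remove the unreachable states {4,5,7,10,11,12,14}; 8 states remain.
Start with accepting vs non-accepting: {13} | {1,2,3,6,8,9,15}.
Refine {1,2,3,6,8,9,15} on symbol b: members go to different blocks, giving {1,2,3,8,15} and {6,9}.
Split {1,2,3,8,15} by δ(·,b) → {1,2,15} and {3,8}.
Split {3,8} by δ(·,a) → {3} and {8}.
Stable partition: {13} | {1,2,15} | {6,9} | {3} | {8} — 5 equivalence classes.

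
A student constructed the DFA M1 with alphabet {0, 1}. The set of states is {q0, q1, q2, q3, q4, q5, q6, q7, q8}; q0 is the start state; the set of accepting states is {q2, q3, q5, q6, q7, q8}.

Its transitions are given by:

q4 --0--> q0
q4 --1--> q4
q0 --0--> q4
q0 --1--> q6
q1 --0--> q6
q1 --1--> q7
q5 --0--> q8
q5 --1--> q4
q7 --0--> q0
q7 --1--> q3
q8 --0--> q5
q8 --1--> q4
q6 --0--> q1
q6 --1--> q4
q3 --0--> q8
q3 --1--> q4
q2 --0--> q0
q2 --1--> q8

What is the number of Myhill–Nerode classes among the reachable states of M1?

First remove the unreachable states {q2}; 8 states remain.
Initial partition by acceptance: {q3,q5,q6,q7,q8} | {q0,q1,q4}.
On input 0, block {q3,q5,q6,q7,q8} splits into {q3,q5,q8} and {q6,q7}.
Split {q0,q1,q4} by δ(·,0) → {q0,q4} and {q1}.
Refine {q0,q4} on symbol 1: members go to different blocks, giving {q0} and {q4}.
Refine {q6,q7} on symbol 0: members go to different blocks, giving {q6} and {q7}.
The partition is now stable with 6 blocks: {q3,q5,q8} | {q0} | {q6} | {q1} | {q4} | {q7}.

6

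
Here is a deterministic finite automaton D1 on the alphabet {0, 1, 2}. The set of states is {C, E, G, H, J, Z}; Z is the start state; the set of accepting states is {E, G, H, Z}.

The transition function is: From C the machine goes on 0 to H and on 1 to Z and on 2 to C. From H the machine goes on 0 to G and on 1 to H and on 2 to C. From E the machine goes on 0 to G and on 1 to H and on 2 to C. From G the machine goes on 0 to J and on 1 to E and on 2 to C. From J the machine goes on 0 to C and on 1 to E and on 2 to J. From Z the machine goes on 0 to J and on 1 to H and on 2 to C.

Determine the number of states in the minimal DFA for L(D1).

4

Every state is reachable, so we keep all 6.
P0 = {E,G,H,Z} | {C,J}.
On input 0, block {E,G,H,Z} splits into {G,Z} and {E,H}.
Split {C,J} by δ(·,0) → {C} and {J}.
The partition is now stable with 4 blocks: {G,Z} | {C} | {E,H} | {J}.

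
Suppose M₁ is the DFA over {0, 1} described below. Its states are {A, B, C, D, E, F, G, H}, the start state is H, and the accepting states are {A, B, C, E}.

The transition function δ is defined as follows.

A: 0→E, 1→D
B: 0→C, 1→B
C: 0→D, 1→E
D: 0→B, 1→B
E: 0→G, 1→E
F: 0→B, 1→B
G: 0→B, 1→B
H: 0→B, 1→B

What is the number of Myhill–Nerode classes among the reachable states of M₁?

Reachable states from the start: {B,C,D,E,G,H}. Unreachable: {A,F} — drop them.
P0 = {B,C,E} | {D,G,H}.
On input 0, block {B,C,E} splits into {C,E} and {B}.
Stable partition: {C,E} | {D,G,H} | {B} — 3 equivalence classes.

3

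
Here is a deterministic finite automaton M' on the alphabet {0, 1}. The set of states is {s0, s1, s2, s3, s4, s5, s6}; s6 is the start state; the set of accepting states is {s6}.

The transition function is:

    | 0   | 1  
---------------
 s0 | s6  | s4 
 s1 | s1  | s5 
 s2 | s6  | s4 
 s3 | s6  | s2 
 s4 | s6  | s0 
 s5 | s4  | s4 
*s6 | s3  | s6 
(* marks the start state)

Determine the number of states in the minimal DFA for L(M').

Reachable states from the start: {s0,s2,s3,s4,s6}. Unreachable: {s1,s5} — drop them.
Start with accepting vs non-accepting: {s6} | {s0,s2,s3,s4}.
No further refinement is possible. Final partition (2 blocks): {s6} | {s0,s2,s3,s4}.

2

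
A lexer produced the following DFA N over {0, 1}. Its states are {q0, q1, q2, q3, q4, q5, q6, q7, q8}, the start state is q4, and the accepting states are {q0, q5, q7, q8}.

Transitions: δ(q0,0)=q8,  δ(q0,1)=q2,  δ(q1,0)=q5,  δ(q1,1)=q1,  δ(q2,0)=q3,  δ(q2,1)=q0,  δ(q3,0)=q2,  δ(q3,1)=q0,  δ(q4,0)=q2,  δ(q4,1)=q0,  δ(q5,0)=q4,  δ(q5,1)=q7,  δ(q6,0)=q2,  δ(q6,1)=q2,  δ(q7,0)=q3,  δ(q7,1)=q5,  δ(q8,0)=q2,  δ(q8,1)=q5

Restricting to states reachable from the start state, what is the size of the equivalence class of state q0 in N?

1

First remove the unreachable states {q1,q6}; 7 states remain.
Initial partition by acceptance: {q0,q5,q7,q8} | {q2,q3,q4}.
Split {q0,q5,q7,q8} by δ(·,0) → {q5,q7,q8} and {q0}.
The partition is now stable with 3 blocks: {q5,q7,q8} | {q2,q3,q4} | {q0}.
The equivalence class containing q0 is {q0}, of size 1.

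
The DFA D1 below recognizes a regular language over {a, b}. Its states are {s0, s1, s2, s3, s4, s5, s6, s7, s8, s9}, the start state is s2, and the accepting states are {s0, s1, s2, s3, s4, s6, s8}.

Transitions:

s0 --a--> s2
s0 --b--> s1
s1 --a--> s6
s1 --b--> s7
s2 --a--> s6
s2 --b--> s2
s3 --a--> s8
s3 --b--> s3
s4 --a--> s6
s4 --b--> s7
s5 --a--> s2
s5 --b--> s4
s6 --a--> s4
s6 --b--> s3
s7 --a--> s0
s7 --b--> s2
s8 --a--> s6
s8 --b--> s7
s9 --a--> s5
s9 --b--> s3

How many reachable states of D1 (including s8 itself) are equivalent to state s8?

3

Reachable states from the start: {s0,s1,s2,s3,s4,s6,s7,s8}. Unreachable: {s5,s9} — drop them.
Initial partition by acceptance: {s0,s1,s2,s3,s4,s6,s8} | {s7}.
On input b, block {s0,s1,s2,s3,s4,s6,s8} splits into {s0,s2,s3,s6} and {s1,s4,s8}.
Refine {s0,s2,s3,s6} on symbol a: members go to different blocks, giving {s0,s2} and {s3,s6}.
Refine {s0,s2} on symbol a: members go to different blocks, giving {s0} and {s2}.
No further refinement is possible. Final partition (5 blocks): {s0} | {s7} | {s1,s4,s8} | {s3,s6} | {s2}.
The equivalence class containing s8 is {s1,s4,s8}, of size 3.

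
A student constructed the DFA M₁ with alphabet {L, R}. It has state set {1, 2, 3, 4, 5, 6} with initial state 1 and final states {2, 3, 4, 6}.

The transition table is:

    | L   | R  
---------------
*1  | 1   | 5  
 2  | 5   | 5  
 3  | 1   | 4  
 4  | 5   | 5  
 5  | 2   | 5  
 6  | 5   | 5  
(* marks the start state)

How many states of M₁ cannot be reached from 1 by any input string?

Starting at 1 and following transitions, the reachable set is {1, 2, 5}. That leaves 3, 4, 6 unreachable — 3 in total.

3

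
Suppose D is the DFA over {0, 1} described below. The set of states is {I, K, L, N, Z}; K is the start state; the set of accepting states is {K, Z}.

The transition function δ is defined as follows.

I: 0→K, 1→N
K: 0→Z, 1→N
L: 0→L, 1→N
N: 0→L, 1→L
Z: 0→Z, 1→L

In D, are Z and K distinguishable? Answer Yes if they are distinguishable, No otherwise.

No

First remove the unreachable states {I}; 4 states remain.
P0 = {K,Z} | {L,N}.
No further refinement is possible. Final partition (2 blocks): {K,Z} | {L,N}.
Z and K lie in the same block of the stable partition, so they are equivalent — no string distinguishes them.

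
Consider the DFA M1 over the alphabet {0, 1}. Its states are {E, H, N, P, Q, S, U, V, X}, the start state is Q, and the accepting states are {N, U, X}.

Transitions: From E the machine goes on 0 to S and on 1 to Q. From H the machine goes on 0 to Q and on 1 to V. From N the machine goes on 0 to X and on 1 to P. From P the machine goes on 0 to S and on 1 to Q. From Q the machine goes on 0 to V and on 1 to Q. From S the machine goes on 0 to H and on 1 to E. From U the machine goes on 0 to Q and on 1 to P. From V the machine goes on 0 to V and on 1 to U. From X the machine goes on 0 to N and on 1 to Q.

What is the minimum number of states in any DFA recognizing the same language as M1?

6

Reachable states from the start: {E,H,P,Q,S,U,V}. Unreachable: {N,X} — drop them.
Initial partition by acceptance: {U} | {E,H,P,Q,S,V}.
Refine {E,H,P,Q,S,V} on symbol 1: members go to different blocks, giving {E,H,P,Q,S} and {V}.
Refine {E,H,P,Q,S} on symbol 0: members go to different blocks, giving {E,H,P,S} and {Q}.
On input 0, block {E,H,P,S} splits into {E,P,S} and {H}.
On input 0, block {E,P,S} splits into {E,P} and {S}.
Stable partition: {U} | {E,P} | {V} | {Q} | {H} | {S} — 6 equivalence classes.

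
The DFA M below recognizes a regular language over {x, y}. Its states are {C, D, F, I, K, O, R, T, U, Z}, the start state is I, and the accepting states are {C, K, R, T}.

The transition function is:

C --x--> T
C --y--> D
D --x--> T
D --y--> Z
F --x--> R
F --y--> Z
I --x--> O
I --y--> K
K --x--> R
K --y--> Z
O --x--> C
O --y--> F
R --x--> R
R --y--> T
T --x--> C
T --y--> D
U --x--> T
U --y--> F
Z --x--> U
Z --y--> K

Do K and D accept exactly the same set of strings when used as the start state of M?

No

Every state is reachable, so we keep all 10.
P0 = {C,K,R,T} | {D,F,I,O,U,Z}.
Split {C,K,R,T} by δ(·,y) → {C,K,T} and {R}.
Refine {C,K,T} on symbol x: members go to different blocks, giving {C,T} and {K}.
On input x, block {D,F,I,O,U,Z} splits into {D,O,U} and {I,Z} and {F}.
On input y, block {D,O,U} splits into {O,U} and {D}.
Stable partition: {C,T} | {O,U} | {R} | {K} | {I,Z} | {F} | {D} — 7 equivalence classes.
K and D end up in different blocks, so they are distinguishable. For instance, the string 'ε' is accepted from only K.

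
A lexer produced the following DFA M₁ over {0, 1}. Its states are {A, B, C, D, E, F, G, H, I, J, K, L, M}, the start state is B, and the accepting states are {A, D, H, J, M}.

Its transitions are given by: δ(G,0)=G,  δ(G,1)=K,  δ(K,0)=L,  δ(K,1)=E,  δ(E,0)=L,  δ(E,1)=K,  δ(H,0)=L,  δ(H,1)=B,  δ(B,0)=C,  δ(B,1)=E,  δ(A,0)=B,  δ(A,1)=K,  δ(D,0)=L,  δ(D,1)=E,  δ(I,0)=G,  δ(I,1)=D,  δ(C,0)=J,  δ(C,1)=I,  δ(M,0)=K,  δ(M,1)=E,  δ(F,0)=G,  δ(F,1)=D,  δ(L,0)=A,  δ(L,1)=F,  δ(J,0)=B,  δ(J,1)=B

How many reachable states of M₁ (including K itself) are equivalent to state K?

First remove the unreachable states {H,M}; 11 states remain.
Start with accepting vs non-accepting: {A,D,J} | {B,C,E,F,G,I,K,L}.
On input 0, block {B,C,E,F,G,I,K,L} splits into {B,E,F,G,I,K} and {C,L}.
Refine {A,D,J} on symbol 0: members go to different blocks, giving {A,J} and {D}.
On input 0, block {B,E,F,G,I,K} splits into {B,E,K} and {F,G,I}.
Split {F,G,I} by δ(·,1) → {F,I} and {G}.
Stable partition: {A,J} | {B,E,K} | {C,L} | {D} | {F,I} | {G} — 6 equivalence classes.
The equivalence class containing K is {B,E,K}, of size 3.

3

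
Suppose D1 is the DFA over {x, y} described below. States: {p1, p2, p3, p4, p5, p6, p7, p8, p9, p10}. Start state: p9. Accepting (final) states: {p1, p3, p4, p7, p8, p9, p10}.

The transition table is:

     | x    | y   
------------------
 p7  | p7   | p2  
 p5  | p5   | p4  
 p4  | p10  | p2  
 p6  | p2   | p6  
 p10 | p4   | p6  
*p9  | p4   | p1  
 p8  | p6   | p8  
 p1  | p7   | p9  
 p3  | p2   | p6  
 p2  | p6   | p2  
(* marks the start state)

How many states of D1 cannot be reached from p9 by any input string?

No path from p9 leads to p3, p5, p8; the other 7 states are all reachable.

3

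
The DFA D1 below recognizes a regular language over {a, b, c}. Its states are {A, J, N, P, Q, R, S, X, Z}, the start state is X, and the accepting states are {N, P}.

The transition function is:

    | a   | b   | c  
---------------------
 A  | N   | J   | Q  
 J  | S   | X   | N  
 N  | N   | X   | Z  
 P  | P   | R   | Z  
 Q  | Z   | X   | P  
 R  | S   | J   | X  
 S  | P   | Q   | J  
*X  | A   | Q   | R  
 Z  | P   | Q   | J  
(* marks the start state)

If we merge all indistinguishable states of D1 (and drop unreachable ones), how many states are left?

All states are reachable from the start state.
P0 = {N,P} | {A,J,Q,R,S,X,Z}.
Split {A,J,Q,R,S,X,Z} by δ(·,a) → {J,Q,R,X} and {A,S,Z}.
Split {J,Q,R,X} by δ(·,c) → {R,X} and {J,Q}.
The partition is now stable with 4 blocks: {N,P} | {R,X} | {A,S,Z} | {J,Q}.

4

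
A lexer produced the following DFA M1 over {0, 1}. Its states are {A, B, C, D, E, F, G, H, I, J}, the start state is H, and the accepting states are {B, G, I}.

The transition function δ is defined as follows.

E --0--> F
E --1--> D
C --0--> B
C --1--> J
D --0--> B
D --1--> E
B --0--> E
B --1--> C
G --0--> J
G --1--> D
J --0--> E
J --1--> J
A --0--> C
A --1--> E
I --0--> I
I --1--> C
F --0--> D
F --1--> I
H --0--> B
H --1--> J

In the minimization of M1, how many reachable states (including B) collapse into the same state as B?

States {A,G} cannot be reached from the start state, so discard them.
Initial partition by acceptance: {B,I} | {C,D,E,F,H,J}.
Split {B,I} by δ(·,0) → {B} and {I}.
On input 0, block {C,D,E,F,H,J} splits into {C,D,H} and {E,F,J}.
On input 0, block {E,F,J} splits into {E,J} and {F}.
Split {E,J} by δ(·,0) → {E} and {J}.
Split {C,D,H} by δ(·,1) → {C,H} and {D}.
No further refinement is possible. Final partition (7 blocks): {B} | {C,H} | {I} | {E} | {F} | {J} | {D}.
State B belongs to the block {B}, which has 1 states.

1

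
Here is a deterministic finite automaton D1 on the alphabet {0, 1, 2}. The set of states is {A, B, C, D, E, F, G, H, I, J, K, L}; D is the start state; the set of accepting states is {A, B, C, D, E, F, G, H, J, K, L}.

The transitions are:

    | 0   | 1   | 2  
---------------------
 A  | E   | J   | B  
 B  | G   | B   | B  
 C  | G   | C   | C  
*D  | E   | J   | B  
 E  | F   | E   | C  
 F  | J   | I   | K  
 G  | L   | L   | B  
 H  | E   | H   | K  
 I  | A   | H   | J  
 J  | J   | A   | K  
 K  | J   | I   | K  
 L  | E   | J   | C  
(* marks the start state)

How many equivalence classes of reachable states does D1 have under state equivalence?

8

All states are reachable from the start state.
Initial partition by acceptance: {A,B,C,D,E,F,G,H,J,K,L} | {I}.
On input 1, block {A,B,C,D,E,F,G,H,J,K,L} splits into {A,B,C,D,E,G,H,J,L} and {F,K}.
On input 0, block {A,B,C,D,E,G,H,J,L} splits into {A,B,C,D,G,H,J,L} and {E}.
On input 0, block {A,B,C,D,G,H,J,L} splits into {A,D,H,L} and {B,C,G,J}.
On input 1, block {A,D,H,L} splits into {A,D,L} and {H}.
Split {B,C,G,J} by δ(·,0) → {B,C,J} and {G}.
Split {B,C,J} by δ(·,0) → {B,C} and {J}.
No further refinement is possible. Final partition (8 blocks): {A,D,L} | {I} | {F,K} | {E} | {B,C} | {H} | {G} | {J}.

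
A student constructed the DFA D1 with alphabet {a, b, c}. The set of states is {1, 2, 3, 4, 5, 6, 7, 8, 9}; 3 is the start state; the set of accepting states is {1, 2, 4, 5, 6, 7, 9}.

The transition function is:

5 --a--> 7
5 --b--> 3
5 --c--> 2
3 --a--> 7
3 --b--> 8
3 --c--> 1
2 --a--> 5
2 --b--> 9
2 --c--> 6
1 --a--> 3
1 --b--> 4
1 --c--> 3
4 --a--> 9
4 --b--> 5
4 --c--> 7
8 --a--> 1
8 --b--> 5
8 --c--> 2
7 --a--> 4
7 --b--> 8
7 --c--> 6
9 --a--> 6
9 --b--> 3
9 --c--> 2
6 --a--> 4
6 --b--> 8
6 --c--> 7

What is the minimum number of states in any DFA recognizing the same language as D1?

6

All states are reachable from the start state.
Start with accepting vs non-accepting: {1,2,4,5,6,7,9} | {3,8}.
On input a, block {1,2,4,5,6,7,9} splits into {2,4,5,6,7,9} and {1}.
Refine {2,4,5,6,7,9} on symbol b: members go to different blocks, giving {5,6,7,9} and {2,4}.
On input a, block {5,6,7,9} splits into {5,9} and {6,7}.
On input a, block {3,8} splits into {3} and {8}.
Stable partition: {5,9} | {3} | {1} | {2,4} | {6,7} | {8} — 6 equivalence classes.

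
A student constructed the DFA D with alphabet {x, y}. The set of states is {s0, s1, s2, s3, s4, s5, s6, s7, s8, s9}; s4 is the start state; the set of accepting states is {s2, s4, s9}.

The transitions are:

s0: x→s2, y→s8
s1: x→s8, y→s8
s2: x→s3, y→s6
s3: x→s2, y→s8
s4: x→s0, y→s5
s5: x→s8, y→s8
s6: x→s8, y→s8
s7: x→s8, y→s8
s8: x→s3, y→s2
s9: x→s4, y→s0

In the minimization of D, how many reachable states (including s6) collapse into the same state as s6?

First remove the unreachable states {s1,s7,s9}; 7 states remain.
Initial partition by acceptance: {s2,s4} | {s0,s3,s5,s6,s8}.
Split {s0,s3,s5,s6,s8} by δ(·,x) → {s5,s6,s8} and {s0,s3}.
On input x, block {s5,s6,s8} splits into {s5,s6} and {s8}.
The partition is now stable with 4 blocks: {s2,s4} | {s5,s6} | {s0,s3} | {s8}.
State s6 belongs to the block {s5,s6}, which has 2 states.

2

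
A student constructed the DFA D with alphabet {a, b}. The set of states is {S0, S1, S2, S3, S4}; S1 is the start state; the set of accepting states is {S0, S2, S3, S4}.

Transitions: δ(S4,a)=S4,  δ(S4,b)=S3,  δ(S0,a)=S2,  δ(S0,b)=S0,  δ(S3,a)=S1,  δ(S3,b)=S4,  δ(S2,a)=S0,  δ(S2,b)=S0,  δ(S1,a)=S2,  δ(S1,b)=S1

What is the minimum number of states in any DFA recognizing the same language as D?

First remove the unreachable states {S3,S4}; 3 states remain.
Initial partition by acceptance: {S0,S2} | {S1}.
The partition is now stable with 2 blocks: {S0,S2} | {S1}.

2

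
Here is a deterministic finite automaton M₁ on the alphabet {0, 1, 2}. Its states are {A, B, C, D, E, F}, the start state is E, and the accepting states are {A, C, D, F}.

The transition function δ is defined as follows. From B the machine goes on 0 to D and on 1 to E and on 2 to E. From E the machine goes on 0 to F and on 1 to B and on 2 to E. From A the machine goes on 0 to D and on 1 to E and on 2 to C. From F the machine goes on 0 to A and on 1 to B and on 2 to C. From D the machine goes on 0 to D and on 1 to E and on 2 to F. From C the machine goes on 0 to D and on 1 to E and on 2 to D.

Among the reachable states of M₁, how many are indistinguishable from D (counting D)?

4

Start with accepting vs non-accepting: {A,C,D,F} | {B,E}.
Stable partition: {A,C,D,F} | {B,E} — 2 equivalence classes.
The equivalence class containing D is {A,C,D,F}, of size 4.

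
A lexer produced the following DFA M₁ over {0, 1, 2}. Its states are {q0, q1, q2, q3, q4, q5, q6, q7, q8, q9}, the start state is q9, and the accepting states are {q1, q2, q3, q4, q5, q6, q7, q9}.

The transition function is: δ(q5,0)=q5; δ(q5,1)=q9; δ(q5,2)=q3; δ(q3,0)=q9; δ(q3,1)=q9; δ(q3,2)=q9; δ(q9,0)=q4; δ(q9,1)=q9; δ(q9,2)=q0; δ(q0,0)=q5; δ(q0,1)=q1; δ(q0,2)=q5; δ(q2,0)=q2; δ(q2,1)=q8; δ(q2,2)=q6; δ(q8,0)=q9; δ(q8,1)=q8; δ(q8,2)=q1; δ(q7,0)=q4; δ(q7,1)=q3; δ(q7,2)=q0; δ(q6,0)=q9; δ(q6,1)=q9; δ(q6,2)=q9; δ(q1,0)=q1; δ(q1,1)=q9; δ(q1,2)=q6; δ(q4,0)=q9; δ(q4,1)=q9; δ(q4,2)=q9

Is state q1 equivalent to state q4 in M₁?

No

Reachable states from the start: {q0,q1,q3,q4,q5,q6,q9}. Unreachable: {q2,q7,q8} — drop them.
Start with accepting vs non-accepting: {q1,q3,q4,q5,q6,q9} | {q0}.
Refine {q1,q3,q4,q5,q6,q9} on symbol 2: members go to different blocks, giving {q1,q3,q4,q5,q6} and {q9}.
Split {q1,q3,q4,q5,q6} by δ(·,0) → {q3,q4,q6} and {q1,q5}.
The partition is now stable with 4 blocks: {q3,q4,q6} | {q0} | {q9} | {q1,q5}.
q1 and q4 end up in different blocks, so they are distinguishable. For instance, the string '02' is accepted from only q1.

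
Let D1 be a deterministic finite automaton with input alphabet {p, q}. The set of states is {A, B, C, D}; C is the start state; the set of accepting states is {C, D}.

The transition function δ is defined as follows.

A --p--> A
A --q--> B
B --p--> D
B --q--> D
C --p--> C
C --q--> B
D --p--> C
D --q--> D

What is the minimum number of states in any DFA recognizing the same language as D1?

3

Reachable states from the start: {B,C,D}. Unreachable: {A} — drop them.
Initial partition by acceptance: {C,D} | {B}.
On input q, block {C,D} splits into {C} and {D}.
No further refinement is possible. Final partition (3 blocks): {C} | {B} | {D}.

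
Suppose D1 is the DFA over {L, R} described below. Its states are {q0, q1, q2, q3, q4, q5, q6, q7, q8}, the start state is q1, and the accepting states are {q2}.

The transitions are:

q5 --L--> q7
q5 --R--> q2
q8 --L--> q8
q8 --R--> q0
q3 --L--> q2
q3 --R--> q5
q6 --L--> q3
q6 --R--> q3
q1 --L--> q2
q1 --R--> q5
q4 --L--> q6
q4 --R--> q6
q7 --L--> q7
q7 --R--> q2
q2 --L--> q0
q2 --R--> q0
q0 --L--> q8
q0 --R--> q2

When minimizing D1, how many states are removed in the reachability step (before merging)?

Starting at q1 and following transitions, the reachable set is {q0, q1, q2, q5, q7, q8}. That leaves q3, q4, q6 unreachable — 3 in total.

3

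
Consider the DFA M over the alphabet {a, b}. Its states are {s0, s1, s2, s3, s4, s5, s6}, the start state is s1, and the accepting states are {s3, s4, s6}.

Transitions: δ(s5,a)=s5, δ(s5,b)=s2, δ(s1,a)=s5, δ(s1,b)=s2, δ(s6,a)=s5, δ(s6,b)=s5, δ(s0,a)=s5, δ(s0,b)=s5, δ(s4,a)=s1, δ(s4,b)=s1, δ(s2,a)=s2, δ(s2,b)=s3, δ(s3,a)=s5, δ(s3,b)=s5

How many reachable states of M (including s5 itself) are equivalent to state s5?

2

States {s0,s4,s6} cannot be reached from the start state, so discard them.
Start with accepting vs non-accepting: {s3} | {s1,s2,s5}.
Split {s1,s2,s5} by δ(·,b) → {s1,s5} and {s2}.
Stable partition: {s3} | {s1,s5} | {s2} — 3 equivalence classes.
The equivalence class containing s5 is {s1,s5}, of size 2.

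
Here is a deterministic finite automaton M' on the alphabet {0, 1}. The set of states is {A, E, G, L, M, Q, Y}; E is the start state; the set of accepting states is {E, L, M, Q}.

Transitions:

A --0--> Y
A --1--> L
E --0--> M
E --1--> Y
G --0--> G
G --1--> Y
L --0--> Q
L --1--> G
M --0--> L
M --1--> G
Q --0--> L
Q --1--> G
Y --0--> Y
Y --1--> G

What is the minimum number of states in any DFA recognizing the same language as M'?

First remove the unreachable states {A}; 6 states remain.
Initial partition by acceptance: {E,L,M,Q} | {G,Y}.
No further refinement is possible. Final partition (2 blocks): {E,L,M,Q} | {G,Y}.

2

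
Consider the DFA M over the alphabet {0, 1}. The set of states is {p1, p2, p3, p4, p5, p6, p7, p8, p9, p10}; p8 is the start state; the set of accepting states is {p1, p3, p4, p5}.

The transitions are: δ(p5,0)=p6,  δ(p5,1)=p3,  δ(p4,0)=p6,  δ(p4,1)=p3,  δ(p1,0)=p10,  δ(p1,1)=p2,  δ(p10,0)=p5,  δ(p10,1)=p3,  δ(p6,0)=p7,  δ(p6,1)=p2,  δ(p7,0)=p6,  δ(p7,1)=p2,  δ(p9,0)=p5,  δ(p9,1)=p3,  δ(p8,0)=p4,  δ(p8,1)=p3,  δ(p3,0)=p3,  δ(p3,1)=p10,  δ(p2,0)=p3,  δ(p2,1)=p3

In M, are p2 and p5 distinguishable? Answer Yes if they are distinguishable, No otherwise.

Yes

States {p1,p9} cannot be reached from the start state, so discard them.
Initial partition by acceptance: {p3,p4,p5} | {p2,p6,p7,p8,p10}.
Split {p3,p4,p5} by δ(·,0) → {p4,p5} and {p3}.
On input 0, block {p2,p6,p7,p8,p10} splits into {p6,p7} and {p8,p10} and {p2}.
The partition is now stable with 5 blocks: {p4,p5} | {p6,p7} | {p3} | {p8,p10} | {p2}.
p2 and p5 end up in different blocks, so they are distinguishable. For instance, the string 'ε' is accepted from only p5.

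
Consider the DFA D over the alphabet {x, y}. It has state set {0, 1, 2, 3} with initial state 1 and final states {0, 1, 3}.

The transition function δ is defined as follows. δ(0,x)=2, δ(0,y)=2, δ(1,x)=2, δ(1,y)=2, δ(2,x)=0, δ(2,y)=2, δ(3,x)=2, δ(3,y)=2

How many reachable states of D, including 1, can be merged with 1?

2

First remove the unreachable states {3}; 3 states remain.
Initial partition by acceptance: {0,1} | {2}.
The partition is now stable with 2 blocks: {0,1} | {2}.
State 1 belongs to the block {0,1}, which has 2 states.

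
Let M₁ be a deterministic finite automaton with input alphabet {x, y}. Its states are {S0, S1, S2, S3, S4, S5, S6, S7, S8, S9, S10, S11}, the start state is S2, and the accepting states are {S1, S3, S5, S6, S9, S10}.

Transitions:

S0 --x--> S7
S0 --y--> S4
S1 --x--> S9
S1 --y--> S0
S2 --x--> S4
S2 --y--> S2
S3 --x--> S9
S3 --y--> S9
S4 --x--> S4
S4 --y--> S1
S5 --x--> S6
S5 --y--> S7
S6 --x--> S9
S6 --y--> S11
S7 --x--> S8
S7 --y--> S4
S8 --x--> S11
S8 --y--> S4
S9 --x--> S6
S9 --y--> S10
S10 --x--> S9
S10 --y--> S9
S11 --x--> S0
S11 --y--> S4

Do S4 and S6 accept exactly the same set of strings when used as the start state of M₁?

Reachable states from the start: {S0,S1,S2,S4,S6,S7,S8,S9,S10,S11}. Unreachable: {S3,S5} — drop them.
Initial partition by acceptance: {S1,S6,S9,S10} | {S0,S2,S4,S7,S8,S11}.
Split {S1,S6,S9,S10} by δ(·,y) → {S1,S6} and {S9,S10}.
Refine {S0,S2,S4,S7,S8,S11} on symbol y: members go to different blocks, giving {S0,S2,S7,S8,S11} and {S4}.
On input x, block {S0,S2,S7,S8,S11} splits into {S0,S7,S8,S11} and {S2}.
Refine {S9,S10} on symbol x: members go to different blocks, giving {S9} and {S10}.
Stable partition: {S1,S6} | {S0,S7,S8,S11} | {S9} | {S4} | {S2} | {S10} — 6 equivalence classes.
S4 and S6 end up in different blocks, so they are distinguishable. For instance, the string 'ε' is accepted from only S6.

No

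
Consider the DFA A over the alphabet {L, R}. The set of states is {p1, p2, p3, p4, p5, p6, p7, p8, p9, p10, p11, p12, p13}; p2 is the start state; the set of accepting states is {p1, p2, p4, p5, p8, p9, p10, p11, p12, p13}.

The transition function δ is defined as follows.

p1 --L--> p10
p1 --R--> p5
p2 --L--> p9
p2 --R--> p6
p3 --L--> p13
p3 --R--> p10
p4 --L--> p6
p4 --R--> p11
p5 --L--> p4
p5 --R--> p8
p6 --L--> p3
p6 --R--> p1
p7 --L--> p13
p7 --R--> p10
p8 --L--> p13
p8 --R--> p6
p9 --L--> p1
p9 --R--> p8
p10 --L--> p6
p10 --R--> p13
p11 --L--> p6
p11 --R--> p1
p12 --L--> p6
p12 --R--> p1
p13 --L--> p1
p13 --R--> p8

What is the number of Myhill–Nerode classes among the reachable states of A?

9

Reachable states from the start: {p1,p2,p3,p4,p5,p6,p8,p9,p10,p11,p13}. Unreachable: {p7,p12} — drop them.
Start with accepting vs non-accepting: {p1,p2,p4,p5,p8,p9,p10,p11,p13} | {p3,p6}.
Refine {p1,p2,p4,p5,p8,p9,p10,p11,p13} on symbol L: members go to different blocks, giving {p1,p2,p5,p8,p9,p13} and {p4,p10,p11}.
Split {p1,p2,p5,p8,p9,p13} by δ(·,L) → {p2,p8,p9,p13} and {p1,p5}.
On input L, block {p2,p8,p9,p13} splits into {p2,p8} and {p9,p13}.
Split {p3,p6} by δ(·,L) → {p3} and {p6}.
Refine {p4,p10,p11} on symbol R: members go to different blocks, giving {p4} and {p10} and {p11}.
Refine {p1,p5} on symbol L: members go to different blocks, giving {p1} and {p5}.
No further refinement is possible. Final partition (9 blocks): {p2,p8} | {p3} | {p4} | {p1} | {p9,p13} | {p6} | {p10} | {p11} | {p5}.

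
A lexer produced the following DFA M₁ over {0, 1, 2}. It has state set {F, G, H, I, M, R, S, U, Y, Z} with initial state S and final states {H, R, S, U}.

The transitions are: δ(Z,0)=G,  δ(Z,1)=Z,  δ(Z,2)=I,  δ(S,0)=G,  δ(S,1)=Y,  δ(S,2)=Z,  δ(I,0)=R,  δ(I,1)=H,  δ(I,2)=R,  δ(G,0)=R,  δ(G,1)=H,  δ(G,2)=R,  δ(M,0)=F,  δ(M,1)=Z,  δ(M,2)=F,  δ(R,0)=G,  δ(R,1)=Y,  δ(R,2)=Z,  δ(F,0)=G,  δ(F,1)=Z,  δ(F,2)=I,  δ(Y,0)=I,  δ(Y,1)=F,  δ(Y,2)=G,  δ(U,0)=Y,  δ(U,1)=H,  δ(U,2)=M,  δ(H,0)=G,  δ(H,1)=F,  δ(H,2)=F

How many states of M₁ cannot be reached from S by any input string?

BFS from S reaches {F, G, H, I, R, S, Y, Z}; the 2 state(s) M, U are never visited.

2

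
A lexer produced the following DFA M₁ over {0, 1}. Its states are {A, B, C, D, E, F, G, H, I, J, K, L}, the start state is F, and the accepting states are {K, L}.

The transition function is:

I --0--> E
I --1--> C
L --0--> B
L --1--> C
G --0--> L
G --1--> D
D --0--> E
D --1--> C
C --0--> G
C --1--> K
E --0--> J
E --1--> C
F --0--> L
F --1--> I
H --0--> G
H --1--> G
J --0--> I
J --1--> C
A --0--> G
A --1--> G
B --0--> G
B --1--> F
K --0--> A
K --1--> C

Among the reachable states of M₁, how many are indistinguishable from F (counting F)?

First remove the unreachable states {H}; 11 states remain.
P0 = {K,L} | {A,B,C,D,E,F,G,I,J}.
Split {A,B,C,D,E,F,G,I,J} by δ(·,0) → {A,B,C,D,E,I,J} and {F,G}.
On input 0, block {A,B,C,D,E,I,J} splits into {D,E,I,J} and {A,B,C}.
Refine {A,B,C} on symbol 1: members go to different blocks, giving {A,B} and {C}.
Stable partition: {K,L} | {D,E,I,J} | {F,G} | {A,B} | {C} — 5 equivalence classes.
The equivalence class containing F is {F,G}, of size 2.

2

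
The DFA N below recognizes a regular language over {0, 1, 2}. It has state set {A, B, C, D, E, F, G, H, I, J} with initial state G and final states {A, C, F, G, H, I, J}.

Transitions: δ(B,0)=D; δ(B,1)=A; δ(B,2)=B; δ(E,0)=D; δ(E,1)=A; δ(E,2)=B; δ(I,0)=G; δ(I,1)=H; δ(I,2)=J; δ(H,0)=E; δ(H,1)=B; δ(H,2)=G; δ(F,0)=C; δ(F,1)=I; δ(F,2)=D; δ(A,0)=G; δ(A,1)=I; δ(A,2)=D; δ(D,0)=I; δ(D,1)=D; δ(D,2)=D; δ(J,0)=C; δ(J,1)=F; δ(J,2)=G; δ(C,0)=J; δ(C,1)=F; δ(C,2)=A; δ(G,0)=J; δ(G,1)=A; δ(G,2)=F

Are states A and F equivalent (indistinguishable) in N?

Initial partition by acceptance: {A,C,F,G,H,I,J} | {B,D,E}.
Refine {A,C,F,G,H,I,J} on symbol 0: members go to different blocks, giving {A,C,F,G,I,J} and {H}.
On input 1, block {A,C,F,G,I,J} splits into {A,C,F,G,J} and {I}.
Split {A,C,F,G,J} by δ(·,1) → {C,G,J} and {A,F}.
Refine {C,G,J} on symbol 2: members go to different blocks, giving {C,G} and {J}.
Refine {B,D,E} on symbol 0: members go to different blocks, giving {B,E} and {D}.
No further refinement is possible. Final partition (7 blocks): {C,G} | {B,E} | {H} | {I} | {A,F} | {J} | {D}.
A and F lie in the same block of the stable partition, so they are equivalent — no string distinguishes them.

Yes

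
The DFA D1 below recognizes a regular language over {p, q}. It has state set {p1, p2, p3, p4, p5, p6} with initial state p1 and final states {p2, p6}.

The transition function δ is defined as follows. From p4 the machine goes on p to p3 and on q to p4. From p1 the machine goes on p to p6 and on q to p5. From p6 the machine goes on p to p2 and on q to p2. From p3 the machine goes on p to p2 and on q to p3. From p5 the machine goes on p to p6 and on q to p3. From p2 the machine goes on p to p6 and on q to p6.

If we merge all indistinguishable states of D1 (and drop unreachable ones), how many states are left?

States {p4} cannot be reached from the start state, so discard them.
P0 = {p2,p6} | {p1,p3,p5}.
No further refinement is possible. Final partition (2 blocks): {p2,p6} | {p1,p3,p5}.

2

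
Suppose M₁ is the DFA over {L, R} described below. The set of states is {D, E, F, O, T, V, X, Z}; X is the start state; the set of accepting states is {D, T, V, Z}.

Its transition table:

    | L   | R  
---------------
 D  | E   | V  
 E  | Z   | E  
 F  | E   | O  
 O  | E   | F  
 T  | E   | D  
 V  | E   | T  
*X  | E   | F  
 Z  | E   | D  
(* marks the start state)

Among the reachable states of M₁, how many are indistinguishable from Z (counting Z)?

4

Start with accepting vs non-accepting: {D,T,V,Z} | {E,F,O,X}.
Refine {E,F,O,X} on symbol L: members go to different blocks, giving {F,O,X} and {E}.
The partition is now stable with 3 blocks: {D,T,V,Z} | {F,O,X} | {E}.
State Z belongs to the block {D,T,V,Z}, which has 4 states.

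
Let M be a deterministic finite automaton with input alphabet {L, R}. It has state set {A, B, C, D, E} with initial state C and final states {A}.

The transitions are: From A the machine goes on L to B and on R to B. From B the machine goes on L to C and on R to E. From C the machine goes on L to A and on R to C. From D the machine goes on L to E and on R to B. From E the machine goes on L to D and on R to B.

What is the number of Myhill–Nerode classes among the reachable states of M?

4

P0 = {A} | {B,C,D,E}.
On input L, block {B,C,D,E} splits into {B,D,E} and {C}.
Refine {B,D,E} on symbol L: members go to different blocks, giving {D,E} and {B}.
Stable partition: {A} | {D,E} | {C} | {B} — 4 equivalence classes.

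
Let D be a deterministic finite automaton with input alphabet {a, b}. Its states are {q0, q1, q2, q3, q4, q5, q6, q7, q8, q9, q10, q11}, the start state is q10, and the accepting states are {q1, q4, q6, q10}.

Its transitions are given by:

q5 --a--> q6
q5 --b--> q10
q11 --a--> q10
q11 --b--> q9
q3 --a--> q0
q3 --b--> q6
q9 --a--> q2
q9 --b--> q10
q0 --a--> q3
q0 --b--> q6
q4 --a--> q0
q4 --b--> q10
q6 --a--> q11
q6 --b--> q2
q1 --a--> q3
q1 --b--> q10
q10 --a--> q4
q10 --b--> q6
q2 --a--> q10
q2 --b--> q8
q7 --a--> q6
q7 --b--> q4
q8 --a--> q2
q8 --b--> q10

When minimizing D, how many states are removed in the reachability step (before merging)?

BFS from q10 reaches {q0, q2, q3, q4, q6, q8, q9, q10, q11}; the 3 state(s) q1, q5, q7 are never visited.

3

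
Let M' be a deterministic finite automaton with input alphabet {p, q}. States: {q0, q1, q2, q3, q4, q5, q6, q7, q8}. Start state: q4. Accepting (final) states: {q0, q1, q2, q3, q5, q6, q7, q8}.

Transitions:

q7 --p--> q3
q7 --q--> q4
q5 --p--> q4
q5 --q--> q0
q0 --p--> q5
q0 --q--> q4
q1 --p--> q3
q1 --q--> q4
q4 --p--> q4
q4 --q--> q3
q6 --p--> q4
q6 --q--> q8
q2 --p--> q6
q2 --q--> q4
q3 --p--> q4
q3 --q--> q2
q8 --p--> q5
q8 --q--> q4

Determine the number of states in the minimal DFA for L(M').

3

Reachable states from the start: {q0,q2,q3,q4,q5,q6,q8}. Unreachable: {q1,q7} — drop them.
P0 = {q0,q2,q3,q5,q6,q8} | {q4}.
Refine {q0,q2,q3,q5,q6,q8} on symbol p: members go to different blocks, giving {q0,q2,q8} and {q3,q5,q6}.
Stable partition: {q0,q2,q8} | {q4} | {q3,q5,q6} — 3 equivalence classes.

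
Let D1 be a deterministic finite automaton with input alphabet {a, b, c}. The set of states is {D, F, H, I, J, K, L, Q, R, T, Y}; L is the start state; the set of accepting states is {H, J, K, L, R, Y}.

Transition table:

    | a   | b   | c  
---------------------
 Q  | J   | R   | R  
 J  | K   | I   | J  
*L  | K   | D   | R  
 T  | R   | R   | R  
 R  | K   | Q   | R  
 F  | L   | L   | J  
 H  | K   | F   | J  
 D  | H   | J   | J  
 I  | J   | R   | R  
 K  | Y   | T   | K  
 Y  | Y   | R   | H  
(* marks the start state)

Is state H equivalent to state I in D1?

Every state is reachable, so we keep all 11.
Start with accepting vs non-accepting: {H,J,K,L,R,Y} | {D,F,I,Q,T}.
Refine {H,J,K,L,R,Y} on symbol b: members go to different blocks, giving {H,J,K,L,R} and {Y}.
Refine {H,J,K,L,R} on symbol a: members go to different blocks, giving {H,J,L,R} and {K}.
The partition is now stable with 4 blocks: {H,J,L,R} | {D,F,I,Q,T} | {Y} | {K}.
H and I end up in different blocks, so they are distinguishable. For instance, the string 'ε' is accepted from only H.

No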